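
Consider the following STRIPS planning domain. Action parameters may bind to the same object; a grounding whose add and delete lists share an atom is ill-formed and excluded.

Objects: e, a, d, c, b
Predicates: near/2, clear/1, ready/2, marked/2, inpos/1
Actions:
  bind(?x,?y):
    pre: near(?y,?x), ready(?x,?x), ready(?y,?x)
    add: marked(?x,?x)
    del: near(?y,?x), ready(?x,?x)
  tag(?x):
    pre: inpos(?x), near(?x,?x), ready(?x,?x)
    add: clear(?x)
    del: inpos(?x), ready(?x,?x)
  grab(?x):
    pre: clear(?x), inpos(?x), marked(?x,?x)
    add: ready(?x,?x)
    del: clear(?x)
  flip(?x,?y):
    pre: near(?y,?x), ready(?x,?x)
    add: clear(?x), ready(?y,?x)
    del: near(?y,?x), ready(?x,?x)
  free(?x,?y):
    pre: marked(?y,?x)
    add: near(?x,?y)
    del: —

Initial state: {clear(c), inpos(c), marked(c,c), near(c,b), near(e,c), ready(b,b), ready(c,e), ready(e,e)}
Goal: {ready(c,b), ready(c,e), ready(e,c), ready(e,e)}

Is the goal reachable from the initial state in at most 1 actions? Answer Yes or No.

No

1. grab(c)  →  {inpos(c), marked(c,c), near(c,b), near(e,c), ready(b,b), ready(c,c), ready(c,e), ready(e,e)}
2. flip(c,e)  →  {clear(c), inpos(c), marked(c,c), near(c,b), ready(b,b), ready(c,e), ready(e,c), ready(e,e)}
3. flip(b,c)  →  {clear(b), clear(c), inpos(c), marked(c,c), ready(c,b), ready(c,e), ready(e,c), ready(e,e)}
optimal plan length = 3; 3 > 1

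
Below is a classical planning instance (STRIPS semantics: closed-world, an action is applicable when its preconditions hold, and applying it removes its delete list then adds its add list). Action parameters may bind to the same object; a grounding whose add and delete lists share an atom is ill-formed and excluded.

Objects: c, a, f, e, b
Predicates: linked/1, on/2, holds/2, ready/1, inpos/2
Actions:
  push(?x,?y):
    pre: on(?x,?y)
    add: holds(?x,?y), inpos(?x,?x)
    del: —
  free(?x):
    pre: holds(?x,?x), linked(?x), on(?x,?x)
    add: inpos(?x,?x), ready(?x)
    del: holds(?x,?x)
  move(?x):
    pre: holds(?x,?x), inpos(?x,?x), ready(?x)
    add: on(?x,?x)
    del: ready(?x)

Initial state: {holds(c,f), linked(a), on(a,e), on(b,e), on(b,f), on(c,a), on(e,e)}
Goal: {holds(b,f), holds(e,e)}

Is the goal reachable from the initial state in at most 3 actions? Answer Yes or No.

Yes

1. push(e,e)  →  {holds(c,f), holds(e,e), inpos(e,e), linked(a), on(a,e), on(b,e), on(b,f), on(c,a), on(e,e)}
2. push(b,f)  →  {holds(b,f), holds(c,f), holds(e,e), inpos(b,b), inpos(e,e), linked(a), on(a,e), on(b,e), on(b,f), on(c,a), on(e,e)}
optimal plan length = 2; 2 ≤ 3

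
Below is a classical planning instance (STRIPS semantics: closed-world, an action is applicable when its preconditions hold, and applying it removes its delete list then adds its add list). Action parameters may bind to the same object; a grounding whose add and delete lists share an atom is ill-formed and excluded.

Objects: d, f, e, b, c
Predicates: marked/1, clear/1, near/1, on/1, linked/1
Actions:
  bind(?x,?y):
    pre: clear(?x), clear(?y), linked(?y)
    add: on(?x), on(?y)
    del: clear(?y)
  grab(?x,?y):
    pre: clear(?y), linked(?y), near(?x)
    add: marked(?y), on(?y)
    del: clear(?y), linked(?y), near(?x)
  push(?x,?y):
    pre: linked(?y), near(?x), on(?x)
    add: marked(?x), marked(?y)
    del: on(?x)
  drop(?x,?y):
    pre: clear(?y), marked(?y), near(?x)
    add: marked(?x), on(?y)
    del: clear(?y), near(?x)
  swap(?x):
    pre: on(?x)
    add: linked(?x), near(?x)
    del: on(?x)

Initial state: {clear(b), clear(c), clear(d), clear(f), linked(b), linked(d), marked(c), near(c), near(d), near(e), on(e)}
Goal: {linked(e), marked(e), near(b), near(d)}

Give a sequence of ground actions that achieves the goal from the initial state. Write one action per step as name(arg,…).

bind(d,b); drop(e,c); swap(e); swap(b)

1. bind(d,b)  →  {clear(c), clear(d), clear(f), linked(b), linked(d), marked(c), near(c), near(d), near(e), on(b), on(d), on(e)}
2. drop(e,c)  →  {clear(d), clear(f), linked(b), linked(d), marked(c), marked(e), near(c), near(d), on(b), on(c), on(d), on(e)}
3. swap(e)  →  {clear(d), clear(f), linked(b), linked(d), linked(e), marked(c), marked(e), near(c), near(d), near(e), on(b), on(c), on(d)}
4. swap(b)  →  {clear(d), clear(f), linked(b), linked(d), linked(e), marked(c), marked(e), near(b), near(c), near(d), near(e), on(c), on(d)}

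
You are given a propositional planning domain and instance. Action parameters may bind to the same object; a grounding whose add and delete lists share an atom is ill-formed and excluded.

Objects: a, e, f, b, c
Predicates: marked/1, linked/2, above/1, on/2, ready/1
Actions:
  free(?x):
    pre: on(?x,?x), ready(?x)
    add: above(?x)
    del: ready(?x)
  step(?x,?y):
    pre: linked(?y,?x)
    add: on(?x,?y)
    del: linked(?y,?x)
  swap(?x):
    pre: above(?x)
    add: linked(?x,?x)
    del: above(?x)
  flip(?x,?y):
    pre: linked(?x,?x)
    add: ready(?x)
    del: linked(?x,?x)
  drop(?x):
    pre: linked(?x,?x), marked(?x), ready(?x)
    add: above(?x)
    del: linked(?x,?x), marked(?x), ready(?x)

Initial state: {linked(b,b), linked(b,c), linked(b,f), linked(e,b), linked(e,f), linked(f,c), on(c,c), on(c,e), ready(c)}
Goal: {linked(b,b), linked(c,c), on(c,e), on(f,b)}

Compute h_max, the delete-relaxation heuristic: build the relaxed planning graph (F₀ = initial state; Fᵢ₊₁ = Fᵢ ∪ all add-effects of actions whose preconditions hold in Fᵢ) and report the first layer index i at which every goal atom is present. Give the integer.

2

F0 = init (9 atoms)
F1 = F0 ∪ {above(c), on(b,b), on(b,e), on(c,b), on(c,f), on(f,b), on(f,e), ready(b)}  (17 atoms)
F2 = F1 ∪ {above(b), linked(c,c)}  (19 atoms)
goal ⊆ F2  ⇒  h_max = 2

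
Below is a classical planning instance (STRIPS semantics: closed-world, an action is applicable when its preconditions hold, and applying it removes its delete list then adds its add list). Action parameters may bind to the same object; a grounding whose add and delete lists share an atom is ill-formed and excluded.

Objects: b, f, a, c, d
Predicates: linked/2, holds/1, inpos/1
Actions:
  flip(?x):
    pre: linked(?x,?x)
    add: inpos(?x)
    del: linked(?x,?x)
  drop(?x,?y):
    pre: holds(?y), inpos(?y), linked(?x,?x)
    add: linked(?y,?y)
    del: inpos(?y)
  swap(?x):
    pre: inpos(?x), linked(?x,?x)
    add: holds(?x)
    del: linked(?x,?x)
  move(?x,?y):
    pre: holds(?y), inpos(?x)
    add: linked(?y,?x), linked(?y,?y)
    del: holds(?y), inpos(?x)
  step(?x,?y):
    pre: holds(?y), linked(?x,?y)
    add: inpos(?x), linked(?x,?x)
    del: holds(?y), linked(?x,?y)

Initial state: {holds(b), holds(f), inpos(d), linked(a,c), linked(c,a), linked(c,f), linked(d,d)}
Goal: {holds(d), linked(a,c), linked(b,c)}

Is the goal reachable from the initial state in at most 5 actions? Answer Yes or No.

Yes

1. swap(d)  →  {holds(b), holds(d), holds(f), inpos(d), linked(a,c), linked(c,a), linked(c,f)}
2. step(c,f)  →  {holds(b), holds(d), inpos(c), inpos(d), linked(a,c), linked(c,a), linked(c,c)}
3. move(c,b)  →  {holds(d), inpos(d), linked(a,c), linked(b,b), linked(b,c), linked(c,a), linked(c,c)}
optimal plan length = 3; 3 ≤ 5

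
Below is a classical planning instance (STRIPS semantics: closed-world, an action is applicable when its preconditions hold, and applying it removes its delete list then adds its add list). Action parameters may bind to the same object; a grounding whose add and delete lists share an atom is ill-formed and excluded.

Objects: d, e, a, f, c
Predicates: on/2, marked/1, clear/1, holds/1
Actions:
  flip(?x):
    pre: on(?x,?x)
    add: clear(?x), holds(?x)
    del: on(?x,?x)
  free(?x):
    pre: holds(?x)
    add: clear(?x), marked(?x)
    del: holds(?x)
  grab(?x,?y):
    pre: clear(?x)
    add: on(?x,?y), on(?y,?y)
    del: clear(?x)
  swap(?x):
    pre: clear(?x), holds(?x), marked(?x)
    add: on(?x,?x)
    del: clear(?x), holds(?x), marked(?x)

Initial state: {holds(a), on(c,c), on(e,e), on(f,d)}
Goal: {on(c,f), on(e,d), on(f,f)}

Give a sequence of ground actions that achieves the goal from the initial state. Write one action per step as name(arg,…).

1. flip(e)  →  {clear(e), holds(a), holds(e), on(c,c), on(f,d)}
2. flip(c)  →  {clear(c), clear(e), holds(a), holds(c), holds(e), on(f,d)}
3. grab(e,d)  →  {clear(c), holds(a), holds(c), holds(e), on(d,d), on(e,d), on(f,d)}
4. grab(c,f)  →  {holds(a), holds(c), holds(e), on(c,f), on(d,d), on(e,d), on(f,d), on(f,f)}

flip(e); flip(c); grab(e,d); grab(c,f)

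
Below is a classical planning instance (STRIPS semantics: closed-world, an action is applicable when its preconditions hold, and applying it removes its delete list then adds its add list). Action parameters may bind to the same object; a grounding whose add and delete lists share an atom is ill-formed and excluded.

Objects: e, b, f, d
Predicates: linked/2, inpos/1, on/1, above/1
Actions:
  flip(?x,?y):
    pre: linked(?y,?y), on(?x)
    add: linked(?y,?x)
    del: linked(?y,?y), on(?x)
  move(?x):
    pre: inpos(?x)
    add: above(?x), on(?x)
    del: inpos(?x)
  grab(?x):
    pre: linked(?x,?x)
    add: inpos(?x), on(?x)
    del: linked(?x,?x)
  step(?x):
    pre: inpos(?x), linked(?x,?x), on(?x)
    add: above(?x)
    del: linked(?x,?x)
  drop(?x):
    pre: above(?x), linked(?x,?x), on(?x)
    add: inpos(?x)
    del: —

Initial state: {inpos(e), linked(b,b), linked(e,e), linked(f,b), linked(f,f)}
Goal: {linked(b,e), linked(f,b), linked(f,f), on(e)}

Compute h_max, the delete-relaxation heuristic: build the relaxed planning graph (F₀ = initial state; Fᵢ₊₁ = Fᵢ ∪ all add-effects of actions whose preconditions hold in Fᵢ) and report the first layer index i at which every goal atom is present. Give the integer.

F0 = init (5 atoms)
F1 = F0 ∪ {above(e), inpos(b), inpos(f), on(b), on(e), on(f)}  (11 atoms)
F2 = F1 ∪ {above(b), above(f), linked(b,e), linked(b,f), linked(e,b), linked(e,f), linked(f,e)}  (18 atoms)
goal ⊆ F2  ⇒  h_max = 2

2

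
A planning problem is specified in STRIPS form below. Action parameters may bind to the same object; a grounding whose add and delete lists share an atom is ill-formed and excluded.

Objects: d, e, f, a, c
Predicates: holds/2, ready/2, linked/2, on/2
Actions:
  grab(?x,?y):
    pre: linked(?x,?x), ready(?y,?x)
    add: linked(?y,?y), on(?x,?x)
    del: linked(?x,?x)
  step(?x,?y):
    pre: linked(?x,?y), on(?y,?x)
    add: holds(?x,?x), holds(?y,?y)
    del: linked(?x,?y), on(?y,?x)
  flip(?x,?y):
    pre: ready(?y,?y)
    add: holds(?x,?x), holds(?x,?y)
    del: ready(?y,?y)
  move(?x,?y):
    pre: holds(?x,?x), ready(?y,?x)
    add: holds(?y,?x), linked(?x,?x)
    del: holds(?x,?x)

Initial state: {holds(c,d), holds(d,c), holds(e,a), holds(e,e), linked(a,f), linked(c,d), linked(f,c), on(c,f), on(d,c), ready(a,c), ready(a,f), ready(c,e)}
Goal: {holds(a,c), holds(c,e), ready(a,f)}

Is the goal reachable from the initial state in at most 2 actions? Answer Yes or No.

1. step(f,c)  →  {holds(c,c), holds(c,d), holds(d,c), holds(e,a), holds(e,e), holds(f,f), linked(a,f), linked(c,d), on(d,c), ready(a,c), ready(a,f), ready(c,e)}
2. move(e,c)  →  {holds(c,c), holds(c,d), holds(c,e), holds(d,c), holds(e,a), holds(f,f), linked(a,f), linked(c,d), linked(e,e), on(d,c), ready(a,c), ready(a,f), ready(c,e)}
3. move(c,a)  →  {holds(a,c), holds(c,d), holds(c,e), holds(d,c), holds(e,a), holds(f,f), linked(a,f), linked(c,c), linked(c,d), linked(e,e), on(d,c), ready(a,c), ready(a,f), ready(c,e)}
optimal plan length = 3; 3 > 2

No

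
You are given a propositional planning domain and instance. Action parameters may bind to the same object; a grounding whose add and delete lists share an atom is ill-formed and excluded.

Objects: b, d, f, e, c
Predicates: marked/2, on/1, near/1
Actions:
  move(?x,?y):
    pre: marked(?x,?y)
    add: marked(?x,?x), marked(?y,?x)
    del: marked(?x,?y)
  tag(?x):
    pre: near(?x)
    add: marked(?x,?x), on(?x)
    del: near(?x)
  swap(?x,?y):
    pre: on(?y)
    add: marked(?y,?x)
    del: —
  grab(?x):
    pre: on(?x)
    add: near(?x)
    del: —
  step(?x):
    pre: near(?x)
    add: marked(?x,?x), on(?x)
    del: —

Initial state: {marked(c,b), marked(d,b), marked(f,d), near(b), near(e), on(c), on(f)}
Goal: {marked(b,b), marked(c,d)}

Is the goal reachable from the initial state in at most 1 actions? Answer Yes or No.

1. tag(b)  →  {marked(b,b), marked(c,b), marked(d,b), marked(f,d), near(e), on(b), on(c), on(f)}
2. swap(d,c)  →  {marked(b,b), marked(c,b), marked(c,d), marked(d,b), marked(f,d), near(e), on(b), on(c), on(f)}
optimal plan length = 2; 2 > 1

No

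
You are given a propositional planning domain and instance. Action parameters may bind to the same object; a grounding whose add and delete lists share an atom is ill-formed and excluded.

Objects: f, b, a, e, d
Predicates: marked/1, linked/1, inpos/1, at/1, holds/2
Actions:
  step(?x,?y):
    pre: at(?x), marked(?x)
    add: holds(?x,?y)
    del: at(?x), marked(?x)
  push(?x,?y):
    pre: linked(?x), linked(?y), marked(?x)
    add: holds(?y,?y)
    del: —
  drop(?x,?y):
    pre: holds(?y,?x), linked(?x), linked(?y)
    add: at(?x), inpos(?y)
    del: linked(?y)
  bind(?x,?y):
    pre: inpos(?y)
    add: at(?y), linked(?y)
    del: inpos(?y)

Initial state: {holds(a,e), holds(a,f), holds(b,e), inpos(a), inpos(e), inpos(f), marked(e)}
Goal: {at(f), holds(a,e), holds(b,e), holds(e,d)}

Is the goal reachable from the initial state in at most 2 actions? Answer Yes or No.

No

1. bind(f,f)  →  {at(f), holds(a,e), holds(a,f), holds(b,e), inpos(a), inpos(e), linked(f), marked(e)}
2. bind(f,e)  →  {at(e), at(f), holds(a,e), holds(a,f), holds(b,e), inpos(a), linked(e), linked(f), marked(e)}
3. step(e,d)  →  {at(f), holds(a,e), holds(a,f), holds(b,e), holds(e,d), inpos(a), linked(e), linked(f)}
optimal plan length = 3; 3 > 2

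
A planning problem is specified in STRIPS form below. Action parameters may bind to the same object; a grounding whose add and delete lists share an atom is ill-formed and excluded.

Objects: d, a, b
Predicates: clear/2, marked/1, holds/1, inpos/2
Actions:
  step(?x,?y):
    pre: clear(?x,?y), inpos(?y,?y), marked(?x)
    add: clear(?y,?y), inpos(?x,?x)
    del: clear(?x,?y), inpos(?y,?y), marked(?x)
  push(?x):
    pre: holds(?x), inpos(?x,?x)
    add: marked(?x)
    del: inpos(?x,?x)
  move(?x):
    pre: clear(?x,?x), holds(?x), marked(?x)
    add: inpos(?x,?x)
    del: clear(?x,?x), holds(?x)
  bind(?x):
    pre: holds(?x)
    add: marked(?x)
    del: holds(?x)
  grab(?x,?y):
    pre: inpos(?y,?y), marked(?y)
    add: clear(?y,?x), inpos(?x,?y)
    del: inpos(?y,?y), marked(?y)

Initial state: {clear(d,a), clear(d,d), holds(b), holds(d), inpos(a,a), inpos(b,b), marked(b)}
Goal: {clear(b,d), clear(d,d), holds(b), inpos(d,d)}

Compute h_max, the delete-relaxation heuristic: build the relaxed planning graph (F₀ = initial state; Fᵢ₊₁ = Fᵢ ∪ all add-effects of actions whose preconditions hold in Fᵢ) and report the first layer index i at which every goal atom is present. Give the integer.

F0 = init (7 atoms)
F1 = F0 ∪ {clear(b,a), clear(b,d), inpos(a,b), inpos(d,b), marked(d)}  (12 atoms)
F2 = F1 ∪ {clear(a,a), inpos(d,d)}  (14 atoms)
goal ⊆ F2  ⇒  h_max = 2

2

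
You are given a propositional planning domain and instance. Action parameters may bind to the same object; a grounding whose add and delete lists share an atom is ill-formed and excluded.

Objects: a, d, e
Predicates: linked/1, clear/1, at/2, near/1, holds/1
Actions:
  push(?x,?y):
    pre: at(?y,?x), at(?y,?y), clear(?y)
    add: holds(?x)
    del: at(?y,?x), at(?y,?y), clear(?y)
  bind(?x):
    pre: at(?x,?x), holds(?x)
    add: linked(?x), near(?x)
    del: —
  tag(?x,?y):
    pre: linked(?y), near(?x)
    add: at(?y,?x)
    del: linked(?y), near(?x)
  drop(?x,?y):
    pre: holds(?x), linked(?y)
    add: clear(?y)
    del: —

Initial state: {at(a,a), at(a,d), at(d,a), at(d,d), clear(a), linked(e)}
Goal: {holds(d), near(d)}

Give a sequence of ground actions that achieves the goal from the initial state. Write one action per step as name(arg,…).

push(d,a); bind(d)

1. push(d,a)  →  {at(d,a), at(d,d), holds(d), linked(e)}
2. bind(d)  →  {at(d,a), at(d,d), holds(d), linked(d), linked(e), near(d)}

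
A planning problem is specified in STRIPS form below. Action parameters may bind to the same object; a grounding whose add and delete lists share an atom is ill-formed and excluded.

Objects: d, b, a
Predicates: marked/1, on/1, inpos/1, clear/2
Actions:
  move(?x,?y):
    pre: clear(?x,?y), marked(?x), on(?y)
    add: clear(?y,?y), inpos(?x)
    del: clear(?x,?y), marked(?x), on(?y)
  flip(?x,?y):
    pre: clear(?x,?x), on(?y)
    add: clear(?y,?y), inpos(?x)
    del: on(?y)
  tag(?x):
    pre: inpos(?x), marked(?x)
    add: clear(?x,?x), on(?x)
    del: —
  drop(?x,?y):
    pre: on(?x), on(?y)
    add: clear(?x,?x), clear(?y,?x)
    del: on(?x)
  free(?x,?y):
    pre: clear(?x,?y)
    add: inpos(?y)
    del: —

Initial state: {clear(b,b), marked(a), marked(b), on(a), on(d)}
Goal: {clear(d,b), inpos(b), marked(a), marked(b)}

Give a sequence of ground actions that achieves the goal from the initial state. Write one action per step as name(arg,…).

1. flip(b,a)  →  {clear(a,a), clear(b,b), inpos(b), marked(a), marked(b), on(d)}
2. tag(b)  →  {clear(a,a), clear(b,b), inpos(b), marked(a), marked(b), on(b), on(d)}
3. drop(b,d)  →  {clear(a,a), clear(b,b), clear(d,b), inpos(b), marked(a), marked(b), on(d)}

flip(b,a); tag(b); drop(b,d)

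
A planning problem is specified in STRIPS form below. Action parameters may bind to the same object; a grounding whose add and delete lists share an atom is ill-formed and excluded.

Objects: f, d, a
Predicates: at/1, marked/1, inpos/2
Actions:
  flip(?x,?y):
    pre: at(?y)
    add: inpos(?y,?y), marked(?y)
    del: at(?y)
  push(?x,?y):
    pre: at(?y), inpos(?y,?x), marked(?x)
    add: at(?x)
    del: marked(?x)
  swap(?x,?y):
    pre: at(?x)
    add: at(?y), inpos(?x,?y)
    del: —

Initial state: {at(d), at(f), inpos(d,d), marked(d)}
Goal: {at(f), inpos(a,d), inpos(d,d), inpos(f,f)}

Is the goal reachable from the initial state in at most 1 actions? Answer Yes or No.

1. swap(f,f)  →  {at(d), at(f), inpos(d,d), inpos(f,f), marked(d)}
2. swap(f,a)  →  {at(a), at(d), at(f), inpos(d,d), inpos(f,a), inpos(f,f), marked(d)}
3. swap(a,d)  →  {at(a), at(d), at(f), inpos(a,d), inpos(d,d), inpos(f,a), inpos(f,f), marked(d)}
optimal plan length = 3; 3 > 1

No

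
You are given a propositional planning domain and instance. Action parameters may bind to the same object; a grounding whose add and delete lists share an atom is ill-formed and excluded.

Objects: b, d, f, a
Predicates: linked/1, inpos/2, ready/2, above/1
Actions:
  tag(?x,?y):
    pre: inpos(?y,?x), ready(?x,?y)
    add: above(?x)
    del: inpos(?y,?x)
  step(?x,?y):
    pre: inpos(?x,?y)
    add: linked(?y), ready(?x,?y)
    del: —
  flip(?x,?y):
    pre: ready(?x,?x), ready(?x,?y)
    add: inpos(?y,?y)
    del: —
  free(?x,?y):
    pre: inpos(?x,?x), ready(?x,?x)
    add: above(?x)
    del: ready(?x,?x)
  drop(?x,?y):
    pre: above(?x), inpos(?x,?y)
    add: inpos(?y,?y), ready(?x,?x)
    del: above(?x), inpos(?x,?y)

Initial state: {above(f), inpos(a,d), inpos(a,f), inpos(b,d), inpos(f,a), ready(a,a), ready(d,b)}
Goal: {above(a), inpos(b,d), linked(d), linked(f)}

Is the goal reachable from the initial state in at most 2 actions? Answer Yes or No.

No

1. step(b,d)  →  {above(f), inpos(a,d), inpos(a,f), inpos(b,d), inpos(f,a), linked(d), ready(a,a), ready(b,d), ready(d,b)}
2. step(a,f)  →  {above(f), inpos(a,d), inpos(a,f), inpos(b,d), inpos(f,a), linked(d), linked(f), ready(a,a), ready(a,f), ready(b,d), ready(d,b)}
3. tag(a,f)  →  {above(a), above(f), inpos(a,d), inpos(a,f), inpos(b,d), linked(d), linked(f), ready(a,a), ready(a,f), ready(b,d), ready(d,b)}
optimal plan length = 3; 3 > 2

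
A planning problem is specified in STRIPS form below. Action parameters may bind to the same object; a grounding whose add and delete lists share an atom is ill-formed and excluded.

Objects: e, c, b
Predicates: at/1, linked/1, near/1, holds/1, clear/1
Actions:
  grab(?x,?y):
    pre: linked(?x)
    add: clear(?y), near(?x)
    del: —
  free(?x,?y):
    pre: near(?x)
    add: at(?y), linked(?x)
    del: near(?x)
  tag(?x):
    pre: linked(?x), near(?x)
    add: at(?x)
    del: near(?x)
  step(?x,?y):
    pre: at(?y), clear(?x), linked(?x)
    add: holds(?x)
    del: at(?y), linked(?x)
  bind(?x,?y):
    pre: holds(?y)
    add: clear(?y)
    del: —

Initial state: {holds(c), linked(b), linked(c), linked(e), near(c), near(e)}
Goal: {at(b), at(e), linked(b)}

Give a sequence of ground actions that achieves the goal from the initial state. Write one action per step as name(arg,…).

1. free(e,e)  →  {at(e), holds(c), linked(b), linked(c), linked(e), near(c)}
2. free(c,b)  →  {at(b), at(e), holds(c), linked(b), linked(c), linked(e)}

free(e,e); free(c,b)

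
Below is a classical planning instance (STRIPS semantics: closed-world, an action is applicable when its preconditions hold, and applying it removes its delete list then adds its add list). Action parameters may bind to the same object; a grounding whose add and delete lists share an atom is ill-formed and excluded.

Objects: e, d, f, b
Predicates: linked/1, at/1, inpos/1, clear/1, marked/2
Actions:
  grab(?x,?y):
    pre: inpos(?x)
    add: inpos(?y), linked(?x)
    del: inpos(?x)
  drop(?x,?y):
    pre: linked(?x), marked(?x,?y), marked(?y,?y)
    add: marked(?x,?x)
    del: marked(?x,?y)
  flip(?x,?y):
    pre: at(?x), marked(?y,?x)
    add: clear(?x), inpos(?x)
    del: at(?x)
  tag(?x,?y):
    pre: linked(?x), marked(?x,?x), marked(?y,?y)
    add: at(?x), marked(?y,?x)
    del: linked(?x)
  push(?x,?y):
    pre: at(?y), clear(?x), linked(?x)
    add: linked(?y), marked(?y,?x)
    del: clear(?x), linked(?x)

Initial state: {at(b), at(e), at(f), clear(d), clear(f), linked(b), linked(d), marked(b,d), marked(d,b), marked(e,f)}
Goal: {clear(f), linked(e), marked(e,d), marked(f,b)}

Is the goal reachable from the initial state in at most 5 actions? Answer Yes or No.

1. flip(b,d)  →  {at(e), at(f), clear(b), clear(d), clear(f), inpos(b), linked(b), linked(d), marked(b,d), marked(d,b), marked(e,f)}
2. push(d,e)  →  {at(e), at(f), clear(b), clear(f), inpos(b), linked(b), linked(e), marked(b,d), marked(d,b), marked(e,d), marked(e,f)}
3. push(b,f)  →  {at(e), at(f), clear(f), inpos(b), linked(e), linked(f), marked(b,d), marked(d,b), marked(e,d), marked(e,f), marked(f,b)}
optimal plan length = 3; 3 ≤ 5

Yes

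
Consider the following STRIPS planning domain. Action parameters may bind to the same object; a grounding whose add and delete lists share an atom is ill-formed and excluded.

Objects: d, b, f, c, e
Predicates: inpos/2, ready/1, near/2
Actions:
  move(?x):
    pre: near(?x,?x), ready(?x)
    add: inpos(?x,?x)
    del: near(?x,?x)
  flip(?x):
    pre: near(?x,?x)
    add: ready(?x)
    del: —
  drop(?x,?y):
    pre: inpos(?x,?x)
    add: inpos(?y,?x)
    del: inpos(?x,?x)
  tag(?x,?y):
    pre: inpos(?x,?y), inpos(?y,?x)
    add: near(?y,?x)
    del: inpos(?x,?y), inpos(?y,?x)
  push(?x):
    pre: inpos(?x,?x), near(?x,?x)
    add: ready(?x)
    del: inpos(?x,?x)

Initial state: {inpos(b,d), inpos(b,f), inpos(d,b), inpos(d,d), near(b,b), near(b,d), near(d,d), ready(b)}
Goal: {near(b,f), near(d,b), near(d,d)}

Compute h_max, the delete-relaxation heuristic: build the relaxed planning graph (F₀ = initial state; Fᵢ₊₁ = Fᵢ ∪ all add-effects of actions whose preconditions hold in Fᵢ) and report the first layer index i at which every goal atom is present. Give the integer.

F0 = init (8 atoms)
F1 = F0 ∪ {inpos(b,b), inpos(c,d), inpos(e,d), inpos(f,d), near(d,b), ready(d)}  (14 atoms)
F2 = F1 ∪ {inpos(c,b), inpos(e,b), inpos(f,b)}  (17 atoms)
F3 = F2 ∪ {near(b,f), near(f,b)}  (19 atoms)
goal ⊆ F3  ⇒  h_max = 3

3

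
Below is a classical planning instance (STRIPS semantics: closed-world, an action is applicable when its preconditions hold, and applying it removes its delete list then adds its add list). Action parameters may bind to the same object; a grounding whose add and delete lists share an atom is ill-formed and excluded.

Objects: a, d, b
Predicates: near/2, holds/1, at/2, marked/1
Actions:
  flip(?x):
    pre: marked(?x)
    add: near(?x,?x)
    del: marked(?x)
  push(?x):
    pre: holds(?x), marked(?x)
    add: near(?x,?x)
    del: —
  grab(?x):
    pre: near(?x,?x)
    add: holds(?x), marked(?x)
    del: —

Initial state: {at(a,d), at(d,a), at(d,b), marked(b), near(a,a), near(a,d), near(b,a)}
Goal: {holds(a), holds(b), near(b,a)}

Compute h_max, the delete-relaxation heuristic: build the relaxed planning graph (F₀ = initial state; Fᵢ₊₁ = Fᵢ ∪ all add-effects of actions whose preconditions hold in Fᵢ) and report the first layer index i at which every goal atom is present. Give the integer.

F0 = init (7 atoms)
F1 = F0 ∪ {holds(a), marked(a), near(b,b)}  (10 atoms)
F2 = F1 ∪ {holds(b)}  (11 atoms)
goal ⊆ F2  ⇒  h_max = 2

2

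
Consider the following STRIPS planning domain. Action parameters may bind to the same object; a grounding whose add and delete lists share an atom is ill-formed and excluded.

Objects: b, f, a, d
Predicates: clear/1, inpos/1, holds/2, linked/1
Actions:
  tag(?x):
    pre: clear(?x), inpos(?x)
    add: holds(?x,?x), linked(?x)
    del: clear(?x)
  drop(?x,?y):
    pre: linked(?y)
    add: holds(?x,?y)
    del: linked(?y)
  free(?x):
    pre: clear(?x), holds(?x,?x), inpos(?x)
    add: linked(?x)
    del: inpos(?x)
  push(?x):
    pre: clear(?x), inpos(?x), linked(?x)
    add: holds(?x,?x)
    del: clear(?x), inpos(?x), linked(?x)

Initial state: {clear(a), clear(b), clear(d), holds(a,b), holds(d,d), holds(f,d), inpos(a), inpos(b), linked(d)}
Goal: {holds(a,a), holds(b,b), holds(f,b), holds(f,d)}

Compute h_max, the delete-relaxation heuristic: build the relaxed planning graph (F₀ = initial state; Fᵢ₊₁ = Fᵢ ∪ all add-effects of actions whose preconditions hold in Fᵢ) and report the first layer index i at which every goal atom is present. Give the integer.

2

F0 = init (9 atoms)
F1 = F0 ∪ {holds(a,a), holds(a,d), holds(b,b), holds(b,d), linked(a), linked(b)}  (15 atoms)
F2 = F1 ∪ {holds(b,a), holds(d,a), holds(d,b), holds(f,a), holds(f,b)}  (20 atoms)
goal ⊆ F2  ⇒  h_max = 2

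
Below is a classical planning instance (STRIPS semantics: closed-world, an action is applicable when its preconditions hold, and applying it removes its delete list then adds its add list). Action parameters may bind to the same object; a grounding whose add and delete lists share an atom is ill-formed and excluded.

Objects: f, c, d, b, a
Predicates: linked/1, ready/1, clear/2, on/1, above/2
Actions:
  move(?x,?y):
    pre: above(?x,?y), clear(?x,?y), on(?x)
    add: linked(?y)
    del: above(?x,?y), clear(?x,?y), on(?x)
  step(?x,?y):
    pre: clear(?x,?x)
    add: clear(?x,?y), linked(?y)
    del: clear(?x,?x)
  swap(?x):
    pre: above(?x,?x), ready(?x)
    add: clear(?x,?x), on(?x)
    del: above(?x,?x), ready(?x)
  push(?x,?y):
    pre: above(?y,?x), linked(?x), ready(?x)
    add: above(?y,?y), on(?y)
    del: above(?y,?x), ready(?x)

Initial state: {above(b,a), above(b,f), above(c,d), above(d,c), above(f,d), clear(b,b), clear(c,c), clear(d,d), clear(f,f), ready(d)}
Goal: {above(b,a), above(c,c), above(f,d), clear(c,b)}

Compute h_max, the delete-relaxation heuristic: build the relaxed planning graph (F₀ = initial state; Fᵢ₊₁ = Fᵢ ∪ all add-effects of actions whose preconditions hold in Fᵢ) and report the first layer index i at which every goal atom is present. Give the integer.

2

F0 = init (10 atoms)
F1 = F0 ∪ {clear(b,a), clear(b,c), clear(b,d), clear(b,f), clear(c,a), clear(c,b), clear(c,d), clear(c,f), clear(d,a), clear(d,b), clear(d,c), clear(d,f), clear(f,a), clear(f,b), clear(f,c), clear(f,d), linked(a), linked(b), linked(c), linked(d), linked(f)}  (31 atoms)
F2 = F1 ∪ {above(c,c), above(f,f), on(c), on(f)}  (35 atoms)
goal ⊆ F2  ⇒  h_max = 2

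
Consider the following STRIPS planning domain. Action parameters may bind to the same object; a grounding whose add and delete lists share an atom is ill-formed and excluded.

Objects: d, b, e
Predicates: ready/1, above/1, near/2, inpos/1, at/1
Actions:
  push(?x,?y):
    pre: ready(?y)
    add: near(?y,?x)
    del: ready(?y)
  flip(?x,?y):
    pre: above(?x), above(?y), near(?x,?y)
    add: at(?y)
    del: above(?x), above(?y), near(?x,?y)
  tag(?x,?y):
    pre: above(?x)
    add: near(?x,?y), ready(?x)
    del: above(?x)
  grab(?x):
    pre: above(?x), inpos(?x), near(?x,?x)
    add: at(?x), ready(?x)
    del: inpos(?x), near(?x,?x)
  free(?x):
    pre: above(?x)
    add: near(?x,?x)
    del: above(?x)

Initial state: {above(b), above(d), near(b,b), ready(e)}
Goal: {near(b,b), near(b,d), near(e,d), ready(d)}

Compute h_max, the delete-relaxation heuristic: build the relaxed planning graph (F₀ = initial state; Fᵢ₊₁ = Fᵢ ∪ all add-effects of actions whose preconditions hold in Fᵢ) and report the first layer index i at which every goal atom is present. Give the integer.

1

F0 = init (4 atoms)
F1 = F0 ∪ {at(b), near(b,d), near(b,e), near(d,b), near(d,d), near(d,e), near(e,b), near(e,d), near(e,e), ready(b), ready(d)}  (15 atoms)
goal ⊆ F1  ⇒  h_max = 1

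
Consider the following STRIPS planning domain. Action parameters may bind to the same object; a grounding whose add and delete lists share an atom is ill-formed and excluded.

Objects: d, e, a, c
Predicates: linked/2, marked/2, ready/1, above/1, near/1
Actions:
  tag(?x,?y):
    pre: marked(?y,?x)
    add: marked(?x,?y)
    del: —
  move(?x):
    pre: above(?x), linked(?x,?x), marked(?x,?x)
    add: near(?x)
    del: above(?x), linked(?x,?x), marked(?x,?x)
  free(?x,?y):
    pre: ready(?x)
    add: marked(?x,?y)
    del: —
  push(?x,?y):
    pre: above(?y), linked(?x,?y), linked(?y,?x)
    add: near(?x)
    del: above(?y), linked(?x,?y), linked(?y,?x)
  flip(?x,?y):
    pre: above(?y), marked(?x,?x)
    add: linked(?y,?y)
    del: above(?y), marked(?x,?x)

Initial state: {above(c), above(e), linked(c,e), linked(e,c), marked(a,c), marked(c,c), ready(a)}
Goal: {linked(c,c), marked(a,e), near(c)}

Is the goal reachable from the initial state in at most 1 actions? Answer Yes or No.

No

1. free(a,e)  →  {above(c), above(e), linked(c,e), linked(e,c), marked(a,c), marked(a,e), marked(c,c), ready(a)}
2. push(c,e)  →  {above(c), marked(a,c), marked(a,e), marked(c,c), near(c), ready(a)}
3. flip(c,c)  →  {linked(c,c), marked(a,c), marked(a,e), near(c), ready(a)}
optimal plan length = 3; 3 > 1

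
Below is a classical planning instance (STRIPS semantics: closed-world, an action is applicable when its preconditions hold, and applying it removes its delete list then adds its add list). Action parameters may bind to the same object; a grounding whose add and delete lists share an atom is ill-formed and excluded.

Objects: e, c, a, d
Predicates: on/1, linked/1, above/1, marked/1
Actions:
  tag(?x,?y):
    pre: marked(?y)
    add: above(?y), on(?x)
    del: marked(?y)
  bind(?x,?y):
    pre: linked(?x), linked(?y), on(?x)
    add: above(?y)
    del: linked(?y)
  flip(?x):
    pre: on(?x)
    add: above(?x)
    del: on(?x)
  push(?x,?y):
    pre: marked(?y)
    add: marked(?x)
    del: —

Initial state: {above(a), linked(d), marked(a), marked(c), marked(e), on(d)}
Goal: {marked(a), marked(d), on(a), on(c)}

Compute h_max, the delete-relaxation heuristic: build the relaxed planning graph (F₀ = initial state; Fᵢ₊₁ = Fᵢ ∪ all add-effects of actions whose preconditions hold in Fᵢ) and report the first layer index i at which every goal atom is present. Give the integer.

F0 = init (6 atoms)
F1 = F0 ∪ {above(c), above(d), above(e), marked(d), on(a), on(c), on(e)}  (13 atoms)
goal ⊆ F1  ⇒  h_max = 1

1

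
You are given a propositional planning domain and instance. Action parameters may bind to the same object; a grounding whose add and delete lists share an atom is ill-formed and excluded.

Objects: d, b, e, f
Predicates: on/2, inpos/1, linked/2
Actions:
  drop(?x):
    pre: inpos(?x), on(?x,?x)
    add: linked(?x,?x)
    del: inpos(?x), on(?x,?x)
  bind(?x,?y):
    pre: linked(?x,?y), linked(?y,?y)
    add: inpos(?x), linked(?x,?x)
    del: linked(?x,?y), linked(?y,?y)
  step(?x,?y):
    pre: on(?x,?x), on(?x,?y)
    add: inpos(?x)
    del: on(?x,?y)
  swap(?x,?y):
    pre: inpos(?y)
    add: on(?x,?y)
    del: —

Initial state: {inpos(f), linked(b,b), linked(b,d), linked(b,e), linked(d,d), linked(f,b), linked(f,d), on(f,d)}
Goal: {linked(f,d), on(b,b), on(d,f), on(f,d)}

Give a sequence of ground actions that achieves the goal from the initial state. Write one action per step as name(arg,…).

bind(b,d); swap(d,f); swap(b,b)

1. bind(b,d)  →  {inpos(b), inpos(f), linked(b,b), linked(b,e), linked(f,b), linked(f,d), on(f,d)}
2. swap(d,f)  →  {inpos(b), inpos(f), linked(b,b), linked(b,e), linked(f,b), linked(f,d), on(d,f), on(f,d)}
3. swap(b,b)  →  {inpos(b), inpos(f), linked(b,b), linked(b,e), linked(f,b), linked(f,d), on(b,b), on(d,f), on(f,d)}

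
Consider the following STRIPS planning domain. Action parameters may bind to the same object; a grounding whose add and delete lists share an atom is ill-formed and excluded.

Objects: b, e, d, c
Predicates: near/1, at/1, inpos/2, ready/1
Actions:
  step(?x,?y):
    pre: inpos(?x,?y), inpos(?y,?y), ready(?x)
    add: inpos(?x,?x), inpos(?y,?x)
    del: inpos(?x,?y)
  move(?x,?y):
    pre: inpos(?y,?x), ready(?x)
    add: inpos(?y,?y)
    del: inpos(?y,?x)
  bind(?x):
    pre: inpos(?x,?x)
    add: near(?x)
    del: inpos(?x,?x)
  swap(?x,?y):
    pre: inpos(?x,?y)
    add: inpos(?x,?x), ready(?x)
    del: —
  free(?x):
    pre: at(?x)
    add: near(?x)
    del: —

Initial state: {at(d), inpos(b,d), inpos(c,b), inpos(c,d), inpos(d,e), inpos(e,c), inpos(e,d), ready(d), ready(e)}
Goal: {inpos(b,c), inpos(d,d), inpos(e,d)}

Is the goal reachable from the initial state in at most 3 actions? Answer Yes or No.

1. move(e,d)  →  {at(d), inpos(b,d), inpos(c,b), inpos(c,d), inpos(d,d), inpos(e,c), inpos(e,d), ready(d), ready(e)}
2. move(d,b)  →  {at(d), inpos(b,b), inpos(c,b), inpos(c,d), inpos(d,d), inpos(e,c), inpos(e,d), ready(d), ready(e)}
3. swap(c,b)  →  {at(d), inpos(b,b), inpos(c,b), inpos(c,c), inpos(c,d), inpos(d,d), inpos(e,c), inpos(e,d), ready(c), ready(d), ready(e)}
4. step(c,b)  →  {at(d), inpos(b,b), inpos(b,c), inpos(c,c), inpos(c,d), inpos(d,d), inpos(e,c), inpos(e,d), ready(c), ready(d), ready(e)}
optimal plan length = 4; 4 > 3

No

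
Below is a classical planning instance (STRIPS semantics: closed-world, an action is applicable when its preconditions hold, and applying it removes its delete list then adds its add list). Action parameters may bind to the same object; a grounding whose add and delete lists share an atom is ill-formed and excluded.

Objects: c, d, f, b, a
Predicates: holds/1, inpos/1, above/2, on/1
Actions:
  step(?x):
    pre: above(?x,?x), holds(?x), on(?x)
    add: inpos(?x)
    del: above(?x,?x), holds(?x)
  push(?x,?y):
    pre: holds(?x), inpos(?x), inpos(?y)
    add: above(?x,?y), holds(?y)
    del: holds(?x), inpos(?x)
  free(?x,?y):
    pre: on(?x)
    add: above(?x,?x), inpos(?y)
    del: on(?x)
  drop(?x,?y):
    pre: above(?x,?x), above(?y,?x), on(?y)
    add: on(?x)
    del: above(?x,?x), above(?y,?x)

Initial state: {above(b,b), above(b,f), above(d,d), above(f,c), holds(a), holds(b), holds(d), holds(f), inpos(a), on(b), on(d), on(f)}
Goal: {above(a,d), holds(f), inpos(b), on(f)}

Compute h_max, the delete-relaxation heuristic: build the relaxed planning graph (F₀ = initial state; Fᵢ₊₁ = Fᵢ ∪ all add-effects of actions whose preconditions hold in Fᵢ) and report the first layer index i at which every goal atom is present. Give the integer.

F0 = init (12 atoms)
F1 = F0 ∪ {above(f,f), inpos(b), inpos(c), inpos(d), inpos(f)}  (17 atoms)
F2 = F1 ∪ {above(a,b), above(a,c), above(a,d), above(a,f), above(b,a), above(b,c), above(b,d), above(d,a), above(d,b), above(d,c), above(d,f), above(f,a), above(f,b), above(f,d), holds(c)}  (32 atoms)
goal ⊆ F2  ⇒  h_max = 2

2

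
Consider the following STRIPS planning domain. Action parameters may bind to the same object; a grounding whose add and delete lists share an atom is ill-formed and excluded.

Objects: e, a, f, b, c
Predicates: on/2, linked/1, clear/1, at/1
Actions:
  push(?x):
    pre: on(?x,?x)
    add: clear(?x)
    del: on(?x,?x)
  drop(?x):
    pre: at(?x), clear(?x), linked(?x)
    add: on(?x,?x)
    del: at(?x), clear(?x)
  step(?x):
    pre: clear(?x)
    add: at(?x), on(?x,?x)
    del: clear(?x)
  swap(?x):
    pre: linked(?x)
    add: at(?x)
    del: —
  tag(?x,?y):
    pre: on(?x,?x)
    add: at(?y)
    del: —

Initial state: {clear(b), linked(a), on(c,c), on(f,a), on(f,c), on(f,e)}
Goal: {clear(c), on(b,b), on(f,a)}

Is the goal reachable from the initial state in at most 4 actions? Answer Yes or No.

Yes

1. push(c)  →  {clear(b), clear(c), linked(a), on(f,a), on(f,c), on(f,e)}
2. step(b)  →  {at(b), clear(c), linked(a), on(b,b), on(f,a), on(f,c), on(f,e)}
optimal plan length = 2; 2 ≤ 4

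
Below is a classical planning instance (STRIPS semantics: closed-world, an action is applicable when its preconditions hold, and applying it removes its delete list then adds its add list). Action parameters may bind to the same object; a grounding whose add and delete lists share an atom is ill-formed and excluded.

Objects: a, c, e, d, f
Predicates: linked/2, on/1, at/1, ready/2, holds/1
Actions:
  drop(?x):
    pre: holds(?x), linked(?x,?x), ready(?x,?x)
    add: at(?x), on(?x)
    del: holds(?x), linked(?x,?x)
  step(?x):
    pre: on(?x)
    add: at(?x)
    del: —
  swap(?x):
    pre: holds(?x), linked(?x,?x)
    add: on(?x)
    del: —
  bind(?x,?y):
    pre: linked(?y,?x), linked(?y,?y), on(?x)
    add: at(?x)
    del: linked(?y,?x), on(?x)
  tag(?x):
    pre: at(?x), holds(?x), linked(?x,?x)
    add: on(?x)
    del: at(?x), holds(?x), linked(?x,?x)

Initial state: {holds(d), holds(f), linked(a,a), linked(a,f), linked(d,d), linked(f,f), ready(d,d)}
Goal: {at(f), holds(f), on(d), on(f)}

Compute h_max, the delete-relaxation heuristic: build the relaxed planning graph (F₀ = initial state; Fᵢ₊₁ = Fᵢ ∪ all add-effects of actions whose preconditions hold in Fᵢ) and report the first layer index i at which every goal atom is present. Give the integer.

2

F0 = init (7 atoms)
F1 = F0 ∪ {at(d), on(d), on(f)}  (10 atoms)
F2 = F1 ∪ {at(f)}  (11 atoms)
goal ⊆ F2  ⇒  h_max = 2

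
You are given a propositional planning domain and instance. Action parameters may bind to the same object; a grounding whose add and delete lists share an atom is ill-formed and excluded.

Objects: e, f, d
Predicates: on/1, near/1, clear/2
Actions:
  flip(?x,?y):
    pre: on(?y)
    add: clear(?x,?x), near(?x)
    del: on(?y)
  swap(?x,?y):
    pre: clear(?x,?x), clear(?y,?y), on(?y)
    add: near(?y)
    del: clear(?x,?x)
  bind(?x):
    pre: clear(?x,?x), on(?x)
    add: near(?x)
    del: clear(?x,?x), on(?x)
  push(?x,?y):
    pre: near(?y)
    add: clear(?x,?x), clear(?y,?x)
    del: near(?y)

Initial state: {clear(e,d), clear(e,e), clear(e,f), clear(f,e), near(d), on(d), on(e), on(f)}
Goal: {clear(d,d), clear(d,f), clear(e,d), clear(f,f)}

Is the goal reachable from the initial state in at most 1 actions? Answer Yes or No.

1. flip(d,e)  →  {clear(d,d), clear(e,d), clear(e,e), clear(e,f), clear(f,e), near(d), on(d), on(f)}
2. push(f,d)  →  {clear(d,d), clear(d,f), clear(e,d), clear(e,e), clear(e,f), clear(f,e), clear(f,f), on(d), on(f)}
optimal plan length = 2; 2 > 1

No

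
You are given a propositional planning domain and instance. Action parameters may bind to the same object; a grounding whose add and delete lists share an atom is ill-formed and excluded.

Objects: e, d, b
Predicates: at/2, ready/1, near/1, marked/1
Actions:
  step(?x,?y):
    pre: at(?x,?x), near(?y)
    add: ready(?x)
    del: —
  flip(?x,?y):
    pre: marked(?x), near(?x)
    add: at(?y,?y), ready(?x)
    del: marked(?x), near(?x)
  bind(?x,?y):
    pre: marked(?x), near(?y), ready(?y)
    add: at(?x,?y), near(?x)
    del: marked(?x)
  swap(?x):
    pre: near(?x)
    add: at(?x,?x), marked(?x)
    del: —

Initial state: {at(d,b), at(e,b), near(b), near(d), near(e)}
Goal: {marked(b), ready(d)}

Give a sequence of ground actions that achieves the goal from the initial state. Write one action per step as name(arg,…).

swap(d); step(d,e); swap(b)

1. swap(d)  →  {at(d,b), at(d,d), at(e,b), marked(d), near(b), near(d), near(e)}
2. step(d,e)  →  {at(d,b), at(d,d), at(e,b), marked(d), near(b), near(d), near(e), ready(d)}
3. swap(b)  →  {at(b,b), at(d,b), at(d,d), at(e,b), marked(b), marked(d), near(b), near(d), near(e), ready(d)}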